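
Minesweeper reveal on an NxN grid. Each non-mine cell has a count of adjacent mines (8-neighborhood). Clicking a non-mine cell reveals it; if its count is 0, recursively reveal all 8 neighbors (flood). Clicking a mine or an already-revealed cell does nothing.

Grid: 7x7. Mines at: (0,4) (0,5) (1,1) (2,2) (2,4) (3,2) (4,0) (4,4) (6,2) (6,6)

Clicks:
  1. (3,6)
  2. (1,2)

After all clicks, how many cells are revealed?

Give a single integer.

Click 1 (3,6) count=0: revealed 10 new [(1,5) (1,6) (2,5) (2,6) (3,5) (3,6) (4,5) (4,6) (5,5) (5,6)] -> total=10
Click 2 (1,2) count=2: revealed 1 new [(1,2)] -> total=11

Answer: 11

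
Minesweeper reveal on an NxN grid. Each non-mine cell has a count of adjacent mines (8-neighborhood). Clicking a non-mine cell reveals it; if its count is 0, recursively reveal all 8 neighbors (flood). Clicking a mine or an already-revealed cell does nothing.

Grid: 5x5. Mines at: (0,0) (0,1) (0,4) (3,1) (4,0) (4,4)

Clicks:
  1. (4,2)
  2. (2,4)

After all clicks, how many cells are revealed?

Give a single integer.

Answer: 10

Derivation:
Click 1 (4,2) count=1: revealed 1 new [(4,2)] -> total=1
Click 2 (2,4) count=0: revealed 9 new [(1,2) (1,3) (1,4) (2,2) (2,3) (2,4) (3,2) (3,3) (3,4)] -> total=10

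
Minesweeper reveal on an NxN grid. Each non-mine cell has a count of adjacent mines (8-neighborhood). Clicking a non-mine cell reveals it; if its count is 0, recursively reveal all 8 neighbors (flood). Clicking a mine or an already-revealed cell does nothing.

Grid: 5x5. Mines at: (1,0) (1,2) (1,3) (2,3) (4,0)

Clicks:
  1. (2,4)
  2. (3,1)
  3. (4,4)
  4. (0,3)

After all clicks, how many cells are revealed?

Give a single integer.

Answer: 10

Derivation:
Click 1 (2,4) count=2: revealed 1 new [(2,4)] -> total=1
Click 2 (3,1) count=1: revealed 1 new [(3,1)] -> total=2
Click 3 (4,4) count=0: revealed 7 new [(3,2) (3,3) (3,4) (4,1) (4,2) (4,3) (4,4)] -> total=9
Click 4 (0,3) count=2: revealed 1 new [(0,3)] -> total=10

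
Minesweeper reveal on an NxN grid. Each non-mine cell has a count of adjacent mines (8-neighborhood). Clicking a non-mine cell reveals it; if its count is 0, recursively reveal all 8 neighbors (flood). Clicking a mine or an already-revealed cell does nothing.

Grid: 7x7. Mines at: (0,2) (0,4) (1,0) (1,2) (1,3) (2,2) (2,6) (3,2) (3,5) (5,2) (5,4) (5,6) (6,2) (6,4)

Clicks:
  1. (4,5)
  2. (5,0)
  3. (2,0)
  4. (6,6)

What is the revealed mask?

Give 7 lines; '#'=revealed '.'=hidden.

Answer: .......
.......
##.....
##.....
##...#.
##.....
##....#

Derivation:
Click 1 (4,5) count=3: revealed 1 new [(4,5)] -> total=1
Click 2 (5,0) count=0: revealed 10 new [(2,0) (2,1) (3,0) (3,1) (4,0) (4,1) (5,0) (5,1) (6,0) (6,1)] -> total=11
Click 3 (2,0) count=1: revealed 0 new [(none)] -> total=11
Click 4 (6,6) count=1: revealed 1 new [(6,6)] -> total=12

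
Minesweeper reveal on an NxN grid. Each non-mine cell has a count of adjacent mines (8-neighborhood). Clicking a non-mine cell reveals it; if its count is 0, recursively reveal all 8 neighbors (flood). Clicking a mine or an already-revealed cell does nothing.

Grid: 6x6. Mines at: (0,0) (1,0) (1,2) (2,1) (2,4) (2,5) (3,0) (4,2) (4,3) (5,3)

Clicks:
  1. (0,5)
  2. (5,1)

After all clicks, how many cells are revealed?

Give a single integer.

Answer: 7

Derivation:
Click 1 (0,5) count=0: revealed 6 new [(0,3) (0,4) (0,5) (1,3) (1,4) (1,5)] -> total=6
Click 2 (5,1) count=1: revealed 1 new [(5,1)] -> total=7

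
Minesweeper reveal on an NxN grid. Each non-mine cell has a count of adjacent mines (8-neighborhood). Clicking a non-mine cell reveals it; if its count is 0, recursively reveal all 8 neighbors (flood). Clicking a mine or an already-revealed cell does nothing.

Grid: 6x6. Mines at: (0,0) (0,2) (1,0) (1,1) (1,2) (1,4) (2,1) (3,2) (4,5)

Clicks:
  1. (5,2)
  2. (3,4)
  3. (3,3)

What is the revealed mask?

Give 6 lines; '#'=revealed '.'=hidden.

Click 1 (5,2) count=0: revealed 12 new [(3,0) (3,1) (4,0) (4,1) (4,2) (4,3) (4,4) (5,0) (5,1) (5,2) (5,3) (5,4)] -> total=12
Click 2 (3,4) count=1: revealed 1 new [(3,4)] -> total=13
Click 3 (3,3) count=1: revealed 1 new [(3,3)] -> total=14

Answer: ......
......
......
##.##.
#####.
#####.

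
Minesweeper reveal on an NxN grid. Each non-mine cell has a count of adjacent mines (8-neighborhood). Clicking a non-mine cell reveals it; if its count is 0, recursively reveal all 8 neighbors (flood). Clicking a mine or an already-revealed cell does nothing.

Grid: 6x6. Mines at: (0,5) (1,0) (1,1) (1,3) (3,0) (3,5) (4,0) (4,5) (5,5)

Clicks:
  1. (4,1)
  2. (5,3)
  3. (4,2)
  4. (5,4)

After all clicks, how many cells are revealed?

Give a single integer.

Click 1 (4,1) count=2: revealed 1 new [(4,1)] -> total=1
Click 2 (5,3) count=0: revealed 15 new [(2,1) (2,2) (2,3) (2,4) (3,1) (3,2) (3,3) (3,4) (4,2) (4,3) (4,4) (5,1) (5,2) (5,3) (5,4)] -> total=16
Click 3 (4,2) count=0: revealed 0 new [(none)] -> total=16
Click 4 (5,4) count=2: revealed 0 new [(none)] -> total=16

Answer: 16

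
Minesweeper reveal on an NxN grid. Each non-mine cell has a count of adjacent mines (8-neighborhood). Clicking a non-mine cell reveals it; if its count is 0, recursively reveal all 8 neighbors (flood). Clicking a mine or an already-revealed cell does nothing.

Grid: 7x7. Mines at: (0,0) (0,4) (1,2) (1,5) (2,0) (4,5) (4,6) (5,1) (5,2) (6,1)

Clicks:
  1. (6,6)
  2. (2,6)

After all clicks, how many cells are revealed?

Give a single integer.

Answer: 9

Derivation:
Click 1 (6,6) count=0: revealed 8 new [(5,3) (5,4) (5,5) (5,6) (6,3) (6,4) (6,5) (6,6)] -> total=8
Click 2 (2,6) count=1: revealed 1 new [(2,6)] -> total=9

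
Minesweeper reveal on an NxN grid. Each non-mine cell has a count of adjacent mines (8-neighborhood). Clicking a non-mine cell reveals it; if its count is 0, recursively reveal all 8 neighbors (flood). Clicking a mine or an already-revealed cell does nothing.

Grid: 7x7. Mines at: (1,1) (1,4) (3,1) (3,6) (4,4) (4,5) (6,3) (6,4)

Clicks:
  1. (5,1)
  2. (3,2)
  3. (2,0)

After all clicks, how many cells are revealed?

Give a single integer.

Click 1 (5,1) count=0: revealed 9 new [(4,0) (4,1) (4,2) (5,0) (5,1) (5,2) (6,0) (6,1) (6,2)] -> total=9
Click 2 (3,2) count=1: revealed 1 new [(3,2)] -> total=10
Click 3 (2,0) count=2: revealed 1 new [(2,0)] -> total=11

Answer: 11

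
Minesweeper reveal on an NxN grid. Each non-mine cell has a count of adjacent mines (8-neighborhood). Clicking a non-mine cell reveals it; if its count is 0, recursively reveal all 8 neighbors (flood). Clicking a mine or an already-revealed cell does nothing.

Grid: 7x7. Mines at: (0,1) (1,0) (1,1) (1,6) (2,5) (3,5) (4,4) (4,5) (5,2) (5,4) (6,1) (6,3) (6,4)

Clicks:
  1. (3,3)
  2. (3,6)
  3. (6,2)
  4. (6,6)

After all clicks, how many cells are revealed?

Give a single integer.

Click 1 (3,3) count=1: revealed 1 new [(3,3)] -> total=1
Click 2 (3,6) count=3: revealed 1 new [(3,6)] -> total=2
Click 3 (6,2) count=3: revealed 1 new [(6,2)] -> total=3
Click 4 (6,6) count=0: revealed 4 new [(5,5) (5,6) (6,5) (6,6)] -> total=7

Answer: 7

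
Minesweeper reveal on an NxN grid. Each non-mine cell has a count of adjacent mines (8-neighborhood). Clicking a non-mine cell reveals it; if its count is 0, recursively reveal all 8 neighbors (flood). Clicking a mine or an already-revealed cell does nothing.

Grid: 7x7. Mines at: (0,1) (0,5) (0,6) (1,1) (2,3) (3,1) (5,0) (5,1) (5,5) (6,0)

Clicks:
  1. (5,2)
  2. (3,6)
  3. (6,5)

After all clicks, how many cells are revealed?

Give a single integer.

Click 1 (5,2) count=1: revealed 1 new [(5,2)] -> total=1
Click 2 (3,6) count=0: revealed 12 new [(1,4) (1,5) (1,6) (2,4) (2,5) (2,6) (3,4) (3,5) (3,6) (4,4) (4,5) (4,6)] -> total=13
Click 3 (6,5) count=1: revealed 1 new [(6,5)] -> total=14

Answer: 14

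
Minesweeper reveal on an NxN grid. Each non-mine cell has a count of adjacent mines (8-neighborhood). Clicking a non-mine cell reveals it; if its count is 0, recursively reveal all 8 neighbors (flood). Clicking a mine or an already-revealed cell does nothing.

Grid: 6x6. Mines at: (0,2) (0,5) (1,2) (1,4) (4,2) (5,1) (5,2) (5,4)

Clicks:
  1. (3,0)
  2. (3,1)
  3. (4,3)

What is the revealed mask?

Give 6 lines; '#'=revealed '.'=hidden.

Click 1 (3,0) count=0: revealed 10 new [(0,0) (0,1) (1,0) (1,1) (2,0) (2,1) (3,0) (3,1) (4,0) (4,1)] -> total=10
Click 2 (3,1) count=1: revealed 0 new [(none)] -> total=10
Click 3 (4,3) count=3: revealed 1 new [(4,3)] -> total=11

Answer: ##....
##....
##....
##....
##.#..
......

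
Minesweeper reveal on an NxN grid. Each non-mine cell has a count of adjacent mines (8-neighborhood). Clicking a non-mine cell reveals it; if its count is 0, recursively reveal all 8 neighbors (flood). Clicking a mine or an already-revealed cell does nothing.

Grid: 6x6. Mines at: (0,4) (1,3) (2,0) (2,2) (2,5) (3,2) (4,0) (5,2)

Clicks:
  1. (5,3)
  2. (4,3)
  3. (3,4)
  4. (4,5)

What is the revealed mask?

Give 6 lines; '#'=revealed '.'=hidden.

Answer: ......
......
......
...###
...###
...###

Derivation:
Click 1 (5,3) count=1: revealed 1 new [(5,3)] -> total=1
Click 2 (4,3) count=2: revealed 1 new [(4,3)] -> total=2
Click 3 (3,4) count=1: revealed 1 new [(3,4)] -> total=3
Click 4 (4,5) count=0: revealed 6 new [(3,3) (3,5) (4,4) (4,5) (5,4) (5,5)] -> total=9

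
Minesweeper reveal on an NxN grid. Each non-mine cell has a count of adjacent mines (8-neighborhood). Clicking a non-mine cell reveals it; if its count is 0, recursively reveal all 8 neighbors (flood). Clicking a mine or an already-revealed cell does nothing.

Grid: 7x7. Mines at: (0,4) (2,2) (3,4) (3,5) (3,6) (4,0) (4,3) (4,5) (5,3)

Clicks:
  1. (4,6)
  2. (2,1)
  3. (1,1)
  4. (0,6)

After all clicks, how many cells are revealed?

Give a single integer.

Click 1 (4,6) count=3: revealed 1 new [(4,6)] -> total=1
Click 2 (2,1) count=1: revealed 1 new [(2,1)] -> total=2
Click 3 (1,1) count=1: revealed 1 new [(1,1)] -> total=3
Click 4 (0,6) count=0: revealed 6 new [(0,5) (0,6) (1,5) (1,6) (2,5) (2,6)] -> total=9

Answer: 9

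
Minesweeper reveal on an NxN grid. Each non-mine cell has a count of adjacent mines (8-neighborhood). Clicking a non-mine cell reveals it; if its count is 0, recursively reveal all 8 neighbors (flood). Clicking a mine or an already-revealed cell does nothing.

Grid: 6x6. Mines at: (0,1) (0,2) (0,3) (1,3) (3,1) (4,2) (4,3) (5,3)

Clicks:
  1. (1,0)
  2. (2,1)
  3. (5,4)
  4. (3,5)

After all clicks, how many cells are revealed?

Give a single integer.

Answer: 14

Derivation:
Click 1 (1,0) count=1: revealed 1 new [(1,0)] -> total=1
Click 2 (2,1) count=1: revealed 1 new [(2,1)] -> total=2
Click 3 (5,4) count=2: revealed 1 new [(5,4)] -> total=3
Click 4 (3,5) count=0: revealed 11 new [(0,4) (0,5) (1,4) (1,5) (2,4) (2,5) (3,4) (3,5) (4,4) (4,5) (5,5)] -> total=14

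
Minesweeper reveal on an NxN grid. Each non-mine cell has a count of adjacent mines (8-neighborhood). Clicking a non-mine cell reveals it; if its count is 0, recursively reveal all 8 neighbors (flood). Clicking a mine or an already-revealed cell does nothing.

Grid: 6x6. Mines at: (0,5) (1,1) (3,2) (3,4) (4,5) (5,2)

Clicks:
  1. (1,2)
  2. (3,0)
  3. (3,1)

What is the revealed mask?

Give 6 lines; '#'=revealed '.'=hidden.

Click 1 (1,2) count=1: revealed 1 new [(1,2)] -> total=1
Click 2 (3,0) count=0: revealed 8 new [(2,0) (2,1) (3,0) (3,1) (4,0) (4,1) (5,0) (5,1)] -> total=9
Click 3 (3,1) count=1: revealed 0 new [(none)] -> total=9

Answer: ......
..#...
##....
##....
##....
##....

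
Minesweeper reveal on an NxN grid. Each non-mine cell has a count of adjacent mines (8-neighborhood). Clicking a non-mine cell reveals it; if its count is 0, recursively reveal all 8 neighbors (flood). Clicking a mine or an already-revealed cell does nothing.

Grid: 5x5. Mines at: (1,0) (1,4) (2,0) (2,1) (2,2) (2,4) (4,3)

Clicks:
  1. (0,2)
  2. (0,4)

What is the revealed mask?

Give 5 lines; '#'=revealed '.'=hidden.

Answer: .####
.###.
.....
.....
.....

Derivation:
Click 1 (0,2) count=0: revealed 6 new [(0,1) (0,2) (0,3) (1,1) (1,2) (1,3)] -> total=6
Click 2 (0,4) count=1: revealed 1 new [(0,4)] -> total=7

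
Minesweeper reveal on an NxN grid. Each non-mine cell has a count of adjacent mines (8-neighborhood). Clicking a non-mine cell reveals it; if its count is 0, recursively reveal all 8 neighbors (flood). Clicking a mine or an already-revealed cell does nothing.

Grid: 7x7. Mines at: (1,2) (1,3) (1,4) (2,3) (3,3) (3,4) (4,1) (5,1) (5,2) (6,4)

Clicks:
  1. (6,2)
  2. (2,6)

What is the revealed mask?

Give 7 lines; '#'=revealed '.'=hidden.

Answer: .....##
.....##
.....##
.....##
.....##
.....##
..#..##

Derivation:
Click 1 (6,2) count=2: revealed 1 new [(6,2)] -> total=1
Click 2 (2,6) count=0: revealed 14 new [(0,5) (0,6) (1,5) (1,6) (2,5) (2,6) (3,5) (3,6) (4,5) (4,6) (5,5) (5,6) (6,5) (6,6)] -> total=15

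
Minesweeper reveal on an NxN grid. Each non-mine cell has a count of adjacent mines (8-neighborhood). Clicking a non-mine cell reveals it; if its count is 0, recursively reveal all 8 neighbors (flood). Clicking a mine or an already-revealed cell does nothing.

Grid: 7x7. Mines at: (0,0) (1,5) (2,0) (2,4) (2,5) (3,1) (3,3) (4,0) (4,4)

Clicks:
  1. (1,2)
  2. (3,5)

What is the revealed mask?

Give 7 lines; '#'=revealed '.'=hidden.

Answer: .####..
.####..
.###...
.....#.
.......
.......
.......

Derivation:
Click 1 (1,2) count=0: revealed 11 new [(0,1) (0,2) (0,3) (0,4) (1,1) (1,2) (1,3) (1,4) (2,1) (2,2) (2,3)] -> total=11
Click 2 (3,5) count=3: revealed 1 new [(3,5)] -> total=12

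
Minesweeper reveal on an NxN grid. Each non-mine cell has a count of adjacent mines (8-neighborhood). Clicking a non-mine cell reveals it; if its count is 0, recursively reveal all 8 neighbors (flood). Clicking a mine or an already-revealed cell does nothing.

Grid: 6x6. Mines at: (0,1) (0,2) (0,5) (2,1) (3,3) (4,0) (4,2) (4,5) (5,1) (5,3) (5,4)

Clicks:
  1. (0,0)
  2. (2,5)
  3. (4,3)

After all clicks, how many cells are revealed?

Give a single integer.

Click 1 (0,0) count=1: revealed 1 new [(0,0)] -> total=1
Click 2 (2,5) count=0: revealed 6 new [(1,4) (1,5) (2,4) (2,5) (3,4) (3,5)] -> total=7
Click 3 (4,3) count=4: revealed 1 new [(4,3)] -> total=8

Answer: 8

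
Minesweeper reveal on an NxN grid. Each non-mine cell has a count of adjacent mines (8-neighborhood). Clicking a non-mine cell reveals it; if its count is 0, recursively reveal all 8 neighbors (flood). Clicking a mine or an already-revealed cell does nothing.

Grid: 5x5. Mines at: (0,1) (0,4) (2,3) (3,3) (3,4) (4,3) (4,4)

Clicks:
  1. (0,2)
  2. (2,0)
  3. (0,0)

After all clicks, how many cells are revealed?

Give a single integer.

Answer: 14

Derivation:
Click 1 (0,2) count=1: revealed 1 new [(0,2)] -> total=1
Click 2 (2,0) count=0: revealed 12 new [(1,0) (1,1) (1,2) (2,0) (2,1) (2,2) (3,0) (3,1) (3,2) (4,0) (4,1) (4,2)] -> total=13
Click 3 (0,0) count=1: revealed 1 new [(0,0)] -> total=14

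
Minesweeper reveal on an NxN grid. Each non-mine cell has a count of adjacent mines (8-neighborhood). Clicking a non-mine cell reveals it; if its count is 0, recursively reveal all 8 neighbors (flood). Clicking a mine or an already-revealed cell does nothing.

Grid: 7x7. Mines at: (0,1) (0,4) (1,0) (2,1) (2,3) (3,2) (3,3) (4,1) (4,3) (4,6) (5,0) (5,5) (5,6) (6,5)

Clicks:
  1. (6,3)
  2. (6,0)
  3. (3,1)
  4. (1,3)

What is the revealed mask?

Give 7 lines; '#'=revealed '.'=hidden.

Answer: .......
...#...
.......
.#.....
.......
.####..
#####..

Derivation:
Click 1 (6,3) count=0: revealed 8 new [(5,1) (5,2) (5,3) (5,4) (6,1) (6,2) (6,3) (6,4)] -> total=8
Click 2 (6,0) count=1: revealed 1 new [(6,0)] -> total=9
Click 3 (3,1) count=3: revealed 1 new [(3,1)] -> total=10
Click 4 (1,3) count=2: revealed 1 new [(1,3)] -> total=11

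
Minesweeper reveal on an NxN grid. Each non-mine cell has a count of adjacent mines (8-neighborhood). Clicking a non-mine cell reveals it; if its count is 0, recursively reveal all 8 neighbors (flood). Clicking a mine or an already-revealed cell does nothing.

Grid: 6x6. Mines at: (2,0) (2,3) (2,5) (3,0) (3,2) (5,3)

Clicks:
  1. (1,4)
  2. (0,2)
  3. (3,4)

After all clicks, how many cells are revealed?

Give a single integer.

Click 1 (1,4) count=2: revealed 1 new [(1,4)] -> total=1
Click 2 (0,2) count=0: revealed 11 new [(0,0) (0,1) (0,2) (0,3) (0,4) (0,5) (1,0) (1,1) (1,2) (1,3) (1,5)] -> total=12
Click 3 (3,4) count=2: revealed 1 new [(3,4)] -> total=13

Answer: 13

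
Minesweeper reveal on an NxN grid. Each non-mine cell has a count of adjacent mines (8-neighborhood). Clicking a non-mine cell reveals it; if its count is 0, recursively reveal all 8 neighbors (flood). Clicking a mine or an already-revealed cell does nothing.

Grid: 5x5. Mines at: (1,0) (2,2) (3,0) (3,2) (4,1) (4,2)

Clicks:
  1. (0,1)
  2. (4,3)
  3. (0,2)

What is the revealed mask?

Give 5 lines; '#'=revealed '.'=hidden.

Answer: .####
.####
...##
...##
...##

Derivation:
Click 1 (0,1) count=1: revealed 1 new [(0,1)] -> total=1
Click 2 (4,3) count=2: revealed 1 new [(4,3)] -> total=2
Click 3 (0,2) count=0: revealed 12 new [(0,2) (0,3) (0,4) (1,1) (1,2) (1,3) (1,4) (2,3) (2,4) (3,3) (3,4) (4,4)] -> total=14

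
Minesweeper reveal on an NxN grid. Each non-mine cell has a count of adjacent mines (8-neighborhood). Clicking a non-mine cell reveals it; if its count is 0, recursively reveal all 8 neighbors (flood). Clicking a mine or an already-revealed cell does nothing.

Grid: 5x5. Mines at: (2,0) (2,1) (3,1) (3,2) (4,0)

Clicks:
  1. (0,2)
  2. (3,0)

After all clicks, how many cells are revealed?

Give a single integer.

Answer: 18

Derivation:
Click 1 (0,2) count=0: revealed 17 new [(0,0) (0,1) (0,2) (0,3) (0,4) (1,0) (1,1) (1,2) (1,3) (1,4) (2,2) (2,3) (2,4) (3,3) (3,4) (4,3) (4,4)] -> total=17
Click 2 (3,0) count=4: revealed 1 new [(3,0)] -> total=18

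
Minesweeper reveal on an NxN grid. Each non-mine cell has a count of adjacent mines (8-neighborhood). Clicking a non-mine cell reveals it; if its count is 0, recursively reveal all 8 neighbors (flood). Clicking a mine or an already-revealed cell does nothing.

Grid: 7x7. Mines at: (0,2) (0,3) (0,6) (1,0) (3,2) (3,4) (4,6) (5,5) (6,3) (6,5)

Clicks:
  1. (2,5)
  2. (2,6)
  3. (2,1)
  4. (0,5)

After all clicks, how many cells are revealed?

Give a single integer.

Click 1 (2,5) count=1: revealed 1 new [(2,5)] -> total=1
Click 2 (2,6) count=0: revealed 5 new [(1,5) (1,6) (2,6) (3,5) (3,6)] -> total=6
Click 3 (2,1) count=2: revealed 1 new [(2,1)] -> total=7
Click 4 (0,5) count=1: revealed 1 new [(0,5)] -> total=8

Answer: 8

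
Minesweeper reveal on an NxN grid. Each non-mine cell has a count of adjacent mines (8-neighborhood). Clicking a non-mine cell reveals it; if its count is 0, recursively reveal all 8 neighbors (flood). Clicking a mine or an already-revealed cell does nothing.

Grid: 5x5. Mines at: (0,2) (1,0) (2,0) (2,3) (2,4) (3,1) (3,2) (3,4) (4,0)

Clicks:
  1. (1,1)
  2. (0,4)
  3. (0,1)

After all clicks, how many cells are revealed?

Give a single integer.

Click 1 (1,1) count=3: revealed 1 new [(1,1)] -> total=1
Click 2 (0,4) count=0: revealed 4 new [(0,3) (0,4) (1,3) (1,4)] -> total=5
Click 3 (0,1) count=2: revealed 1 new [(0,1)] -> total=6

Answer: 6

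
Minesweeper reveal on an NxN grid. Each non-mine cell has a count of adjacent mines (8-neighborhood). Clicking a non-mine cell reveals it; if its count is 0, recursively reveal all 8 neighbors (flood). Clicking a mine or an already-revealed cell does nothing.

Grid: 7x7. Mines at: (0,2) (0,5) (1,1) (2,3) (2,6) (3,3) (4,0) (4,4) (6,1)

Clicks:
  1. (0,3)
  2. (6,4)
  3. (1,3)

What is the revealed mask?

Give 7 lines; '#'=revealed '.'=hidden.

Click 1 (0,3) count=1: revealed 1 new [(0,3)] -> total=1
Click 2 (6,4) count=0: revealed 14 new [(3,5) (3,6) (4,5) (4,6) (5,2) (5,3) (5,4) (5,5) (5,6) (6,2) (6,3) (6,4) (6,5) (6,6)] -> total=15
Click 3 (1,3) count=2: revealed 1 new [(1,3)] -> total=16

Answer: ...#...
...#...
.......
.....##
.....##
..#####
..#####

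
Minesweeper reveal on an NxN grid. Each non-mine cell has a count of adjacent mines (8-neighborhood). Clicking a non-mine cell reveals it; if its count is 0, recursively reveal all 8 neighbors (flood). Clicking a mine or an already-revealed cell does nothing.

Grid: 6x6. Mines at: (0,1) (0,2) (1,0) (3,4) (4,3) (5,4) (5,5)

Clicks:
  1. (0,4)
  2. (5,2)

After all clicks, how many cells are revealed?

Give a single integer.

Click 1 (0,4) count=0: revealed 9 new [(0,3) (0,4) (0,5) (1,3) (1,4) (1,5) (2,3) (2,4) (2,5)] -> total=9
Click 2 (5,2) count=1: revealed 1 new [(5,2)] -> total=10

Answer: 10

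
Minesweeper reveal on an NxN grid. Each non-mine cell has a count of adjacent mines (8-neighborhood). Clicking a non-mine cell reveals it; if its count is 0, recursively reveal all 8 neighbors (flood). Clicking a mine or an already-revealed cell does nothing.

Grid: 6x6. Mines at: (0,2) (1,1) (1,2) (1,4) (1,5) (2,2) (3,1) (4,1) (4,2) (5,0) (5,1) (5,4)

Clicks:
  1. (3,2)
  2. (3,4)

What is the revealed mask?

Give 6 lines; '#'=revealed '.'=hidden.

Answer: ......
......
...###
..####
...###
......

Derivation:
Click 1 (3,2) count=4: revealed 1 new [(3,2)] -> total=1
Click 2 (3,4) count=0: revealed 9 new [(2,3) (2,4) (2,5) (3,3) (3,4) (3,5) (4,3) (4,4) (4,5)] -> total=10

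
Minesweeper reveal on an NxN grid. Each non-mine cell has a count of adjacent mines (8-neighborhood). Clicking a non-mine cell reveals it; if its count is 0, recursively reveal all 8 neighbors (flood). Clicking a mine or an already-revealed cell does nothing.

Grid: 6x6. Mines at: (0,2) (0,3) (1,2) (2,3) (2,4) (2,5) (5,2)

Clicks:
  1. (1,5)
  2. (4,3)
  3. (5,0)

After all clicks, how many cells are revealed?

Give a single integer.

Answer: 17

Derivation:
Click 1 (1,5) count=2: revealed 1 new [(1,5)] -> total=1
Click 2 (4,3) count=1: revealed 1 new [(4,3)] -> total=2
Click 3 (5,0) count=0: revealed 15 new [(0,0) (0,1) (1,0) (1,1) (2,0) (2,1) (2,2) (3,0) (3,1) (3,2) (4,0) (4,1) (4,2) (5,0) (5,1)] -> total=17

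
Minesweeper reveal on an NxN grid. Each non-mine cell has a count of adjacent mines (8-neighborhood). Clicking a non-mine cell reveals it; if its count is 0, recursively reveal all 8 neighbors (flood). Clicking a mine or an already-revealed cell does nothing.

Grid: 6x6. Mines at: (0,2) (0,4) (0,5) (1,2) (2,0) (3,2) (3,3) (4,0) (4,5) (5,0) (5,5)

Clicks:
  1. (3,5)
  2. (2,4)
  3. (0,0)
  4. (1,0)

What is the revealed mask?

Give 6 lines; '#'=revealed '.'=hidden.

Click 1 (3,5) count=1: revealed 1 new [(3,5)] -> total=1
Click 2 (2,4) count=1: revealed 1 new [(2,4)] -> total=2
Click 3 (0,0) count=0: revealed 4 new [(0,0) (0,1) (1,0) (1,1)] -> total=6
Click 4 (1,0) count=1: revealed 0 new [(none)] -> total=6

Answer: ##....
##....
....#.
.....#
......
......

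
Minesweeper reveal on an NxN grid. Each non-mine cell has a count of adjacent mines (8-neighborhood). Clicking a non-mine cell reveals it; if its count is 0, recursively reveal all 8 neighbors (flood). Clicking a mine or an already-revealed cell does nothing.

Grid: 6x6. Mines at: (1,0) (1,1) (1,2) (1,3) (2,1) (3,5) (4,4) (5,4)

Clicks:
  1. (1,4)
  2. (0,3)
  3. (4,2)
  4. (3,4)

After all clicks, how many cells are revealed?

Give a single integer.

Answer: 15

Derivation:
Click 1 (1,4) count=1: revealed 1 new [(1,4)] -> total=1
Click 2 (0,3) count=2: revealed 1 new [(0,3)] -> total=2
Click 3 (4,2) count=0: revealed 12 new [(3,0) (3,1) (3,2) (3,3) (4,0) (4,1) (4,2) (4,3) (5,0) (5,1) (5,2) (5,3)] -> total=14
Click 4 (3,4) count=2: revealed 1 new [(3,4)] -> total=15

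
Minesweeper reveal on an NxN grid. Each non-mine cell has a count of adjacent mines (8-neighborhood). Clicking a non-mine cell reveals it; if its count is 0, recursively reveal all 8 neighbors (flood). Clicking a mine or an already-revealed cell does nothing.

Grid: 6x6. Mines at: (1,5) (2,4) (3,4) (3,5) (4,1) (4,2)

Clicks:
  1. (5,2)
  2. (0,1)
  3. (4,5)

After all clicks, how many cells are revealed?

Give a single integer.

Answer: 20

Derivation:
Click 1 (5,2) count=2: revealed 1 new [(5,2)] -> total=1
Click 2 (0,1) count=0: revealed 18 new [(0,0) (0,1) (0,2) (0,3) (0,4) (1,0) (1,1) (1,2) (1,3) (1,4) (2,0) (2,1) (2,2) (2,3) (3,0) (3,1) (3,2) (3,3)] -> total=19
Click 3 (4,5) count=2: revealed 1 new [(4,5)] -> total=20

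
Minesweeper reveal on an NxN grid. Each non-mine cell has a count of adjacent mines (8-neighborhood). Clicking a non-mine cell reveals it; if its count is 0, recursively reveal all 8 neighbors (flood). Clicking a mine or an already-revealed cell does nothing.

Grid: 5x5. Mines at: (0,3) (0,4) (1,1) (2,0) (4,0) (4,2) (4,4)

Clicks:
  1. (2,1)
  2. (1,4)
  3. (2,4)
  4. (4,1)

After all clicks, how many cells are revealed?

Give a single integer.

Click 1 (2,1) count=2: revealed 1 new [(2,1)] -> total=1
Click 2 (1,4) count=2: revealed 1 new [(1,4)] -> total=2
Click 3 (2,4) count=0: revealed 8 new [(1,2) (1,3) (2,2) (2,3) (2,4) (3,2) (3,3) (3,4)] -> total=10
Click 4 (4,1) count=2: revealed 1 new [(4,1)] -> total=11

Answer: 11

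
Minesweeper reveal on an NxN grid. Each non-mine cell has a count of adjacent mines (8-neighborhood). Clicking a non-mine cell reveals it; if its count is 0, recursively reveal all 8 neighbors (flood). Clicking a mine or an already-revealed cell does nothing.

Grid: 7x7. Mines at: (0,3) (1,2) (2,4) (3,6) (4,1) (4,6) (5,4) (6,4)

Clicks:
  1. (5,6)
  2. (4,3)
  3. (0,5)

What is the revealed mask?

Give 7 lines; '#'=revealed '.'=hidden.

Click 1 (5,6) count=1: revealed 1 new [(5,6)] -> total=1
Click 2 (4,3) count=1: revealed 1 new [(4,3)] -> total=2
Click 3 (0,5) count=0: revealed 8 new [(0,4) (0,5) (0,6) (1,4) (1,5) (1,6) (2,5) (2,6)] -> total=10

Answer: ....###
....###
.....##
.......
...#...
......#
.......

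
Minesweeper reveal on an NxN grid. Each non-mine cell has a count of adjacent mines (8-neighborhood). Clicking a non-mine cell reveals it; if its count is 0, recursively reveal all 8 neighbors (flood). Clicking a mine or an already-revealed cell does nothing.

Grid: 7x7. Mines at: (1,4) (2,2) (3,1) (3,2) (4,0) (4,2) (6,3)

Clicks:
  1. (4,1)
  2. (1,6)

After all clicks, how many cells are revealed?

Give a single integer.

Answer: 24

Derivation:
Click 1 (4,1) count=4: revealed 1 new [(4,1)] -> total=1
Click 2 (1,6) count=0: revealed 23 new [(0,5) (0,6) (1,5) (1,6) (2,3) (2,4) (2,5) (2,6) (3,3) (3,4) (3,5) (3,6) (4,3) (4,4) (4,5) (4,6) (5,3) (5,4) (5,5) (5,6) (6,4) (6,5) (6,6)] -> total=24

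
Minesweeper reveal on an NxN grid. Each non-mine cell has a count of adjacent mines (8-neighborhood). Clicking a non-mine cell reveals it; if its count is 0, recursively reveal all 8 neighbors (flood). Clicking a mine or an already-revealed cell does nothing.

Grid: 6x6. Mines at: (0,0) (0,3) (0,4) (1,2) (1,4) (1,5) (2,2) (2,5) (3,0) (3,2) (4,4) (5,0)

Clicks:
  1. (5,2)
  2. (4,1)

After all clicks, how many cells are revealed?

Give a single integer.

Answer: 6

Derivation:
Click 1 (5,2) count=0: revealed 6 new [(4,1) (4,2) (4,3) (5,1) (5,2) (5,3)] -> total=6
Click 2 (4,1) count=3: revealed 0 new [(none)] -> total=6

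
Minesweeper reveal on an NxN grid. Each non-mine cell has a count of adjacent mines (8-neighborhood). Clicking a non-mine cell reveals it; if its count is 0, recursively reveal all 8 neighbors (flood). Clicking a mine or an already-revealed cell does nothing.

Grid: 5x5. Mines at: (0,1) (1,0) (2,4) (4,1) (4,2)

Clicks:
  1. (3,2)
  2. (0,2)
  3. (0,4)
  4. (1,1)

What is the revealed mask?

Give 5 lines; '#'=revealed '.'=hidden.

Answer: ..###
.####
.....
..#..
.....

Derivation:
Click 1 (3,2) count=2: revealed 1 new [(3,2)] -> total=1
Click 2 (0,2) count=1: revealed 1 new [(0,2)] -> total=2
Click 3 (0,4) count=0: revealed 5 new [(0,3) (0,4) (1,2) (1,3) (1,4)] -> total=7
Click 4 (1,1) count=2: revealed 1 new [(1,1)] -> total=8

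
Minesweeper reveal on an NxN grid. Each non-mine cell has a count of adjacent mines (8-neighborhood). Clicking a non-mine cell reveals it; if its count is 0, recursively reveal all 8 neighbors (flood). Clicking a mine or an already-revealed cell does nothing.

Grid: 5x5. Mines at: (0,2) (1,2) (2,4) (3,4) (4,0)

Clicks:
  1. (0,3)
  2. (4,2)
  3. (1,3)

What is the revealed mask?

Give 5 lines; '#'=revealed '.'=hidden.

Answer: ...#.
...#.
.###.
.###.
.###.

Derivation:
Click 1 (0,3) count=2: revealed 1 new [(0,3)] -> total=1
Click 2 (4,2) count=0: revealed 9 new [(2,1) (2,2) (2,3) (3,1) (3,2) (3,3) (4,1) (4,2) (4,3)] -> total=10
Click 3 (1,3) count=3: revealed 1 new [(1,3)] -> total=11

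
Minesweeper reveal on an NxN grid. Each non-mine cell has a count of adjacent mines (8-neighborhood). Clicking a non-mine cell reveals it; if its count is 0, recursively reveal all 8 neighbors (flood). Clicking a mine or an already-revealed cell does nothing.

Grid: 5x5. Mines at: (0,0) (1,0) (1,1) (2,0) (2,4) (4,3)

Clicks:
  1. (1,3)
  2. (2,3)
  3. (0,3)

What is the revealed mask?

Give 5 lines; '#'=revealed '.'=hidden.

Answer: ..###
..###
...#.
.....
.....

Derivation:
Click 1 (1,3) count=1: revealed 1 new [(1,3)] -> total=1
Click 2 (2,3) count=1: revealed 1 new [(2,3)] -> total=2
Click 3 (0,3) count=0: revealed 5 new [(0,2) (0,3) (0,4) (1,2) (1,4)] -> total=7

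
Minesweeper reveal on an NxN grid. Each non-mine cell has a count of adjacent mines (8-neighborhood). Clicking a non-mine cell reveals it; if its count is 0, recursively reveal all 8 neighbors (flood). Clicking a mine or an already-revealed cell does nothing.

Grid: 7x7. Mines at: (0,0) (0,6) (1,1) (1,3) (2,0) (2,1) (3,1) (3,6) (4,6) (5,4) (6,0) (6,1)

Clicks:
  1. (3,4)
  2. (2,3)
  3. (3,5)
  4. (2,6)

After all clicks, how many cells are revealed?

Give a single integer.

Click 1 (3,4) count=0: revealed 12 new [(2,2) (2,3) (2,4) (2,5) (3,2) (3,3) (3,4) (3,5) (4,2) (4,3) (4,4) (4,5)] -> total=12
Click 2 (2,3) count=1: revealed 0 new [(none)] -> total=12
Click 3 (3,5) count=2: revealed 0 new [(none)] -> total=12
Click 4 (2,6) count=1: revealed 1 new [(2,6)] -> total=13

Answer: 13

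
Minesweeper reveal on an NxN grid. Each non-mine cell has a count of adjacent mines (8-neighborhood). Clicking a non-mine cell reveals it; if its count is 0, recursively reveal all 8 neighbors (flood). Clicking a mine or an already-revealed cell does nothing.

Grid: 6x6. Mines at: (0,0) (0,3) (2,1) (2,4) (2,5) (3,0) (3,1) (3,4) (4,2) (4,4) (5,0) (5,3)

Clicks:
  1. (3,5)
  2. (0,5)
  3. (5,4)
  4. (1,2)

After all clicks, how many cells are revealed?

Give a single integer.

Answer: 7

Derivation:
Click 1 (3,5) count=4: revealed 1 new [(3,5)] -> total=1
Click 2 (0,5) count=0: revealed 4 new [(0,4) (0,5) (1,4) (1,5)] -> total=5
Click 3 (5,4) count=2: revealed 1 new [(5,4)] -> total=6
Click 4 (1,2) count=2: revealed 1 new [(1,2)] -> total=7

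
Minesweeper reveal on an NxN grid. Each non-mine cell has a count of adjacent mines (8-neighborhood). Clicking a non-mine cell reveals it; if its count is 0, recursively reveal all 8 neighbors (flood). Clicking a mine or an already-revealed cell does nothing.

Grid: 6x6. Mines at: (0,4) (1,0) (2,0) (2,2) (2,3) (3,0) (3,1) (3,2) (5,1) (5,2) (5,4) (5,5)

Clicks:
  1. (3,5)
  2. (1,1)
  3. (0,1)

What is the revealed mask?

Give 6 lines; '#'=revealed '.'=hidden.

Click 1 (3,5) count=0: revealed 8 new [(1,4) (1,5) (2,4) (2,5) (3,4) (3,5) (4,4) (4,5)] -> total=8
Click 2 (1,1) count=3: revealed 1 new [(1,1)] -> total=9
Click 3 (0,1) count=1: revealed 1 new [(0,1)] -> total=10

Answer: .#....
.#..##
....##
....##
....##
......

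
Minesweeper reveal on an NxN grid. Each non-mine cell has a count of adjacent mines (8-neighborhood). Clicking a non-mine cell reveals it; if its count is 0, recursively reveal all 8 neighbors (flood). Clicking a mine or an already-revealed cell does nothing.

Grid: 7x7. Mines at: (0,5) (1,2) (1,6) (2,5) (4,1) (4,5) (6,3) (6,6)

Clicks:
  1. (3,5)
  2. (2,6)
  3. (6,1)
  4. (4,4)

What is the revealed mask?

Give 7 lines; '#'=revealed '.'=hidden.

Answer: .......
.......
......#
.....#.
....#..
###....
###....

Derivation:
Click 1 (3,5) count=2: revealed 1 new [(3,5)] -> total=1
Click 2 (2,6) count=2: revealed 1 new [(2,6)] -> total=2
Click 3 (6,1) count=0: revealed 6 new [(5,0) (5,1) (5,2) (6,0) (6,1) (6,2)] -> total=8
Click 4 (4,4) count=1: revealed 1 new [(4,4)] -> total=9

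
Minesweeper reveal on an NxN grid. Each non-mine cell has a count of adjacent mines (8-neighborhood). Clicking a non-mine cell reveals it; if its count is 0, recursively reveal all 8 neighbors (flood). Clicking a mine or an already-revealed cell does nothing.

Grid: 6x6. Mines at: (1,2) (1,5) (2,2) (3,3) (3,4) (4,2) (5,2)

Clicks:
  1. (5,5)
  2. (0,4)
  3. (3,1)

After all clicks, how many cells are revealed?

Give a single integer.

Answer: 8

Derivation:
Click 1 (5,5) count=0: revealed 6 new [(4,3) (4,4) (4,5) (5,3) (5,4) (5,5)] -> total=6
Click 2 (0,4) count=1: revealed 1 new [(0,4)] -> total=7
Click 3 (3,1) count=2: revealed 1 new [(3,1)] -> total=8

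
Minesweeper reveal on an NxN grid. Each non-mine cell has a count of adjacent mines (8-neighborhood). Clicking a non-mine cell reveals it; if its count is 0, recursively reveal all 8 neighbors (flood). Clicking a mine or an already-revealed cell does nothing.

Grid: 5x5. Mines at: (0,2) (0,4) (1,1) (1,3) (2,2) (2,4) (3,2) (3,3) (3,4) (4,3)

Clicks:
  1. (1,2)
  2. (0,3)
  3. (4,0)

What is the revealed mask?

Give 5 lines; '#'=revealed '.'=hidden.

Answer: ...#.
..#..
##...
##...
##...

Derivation:
Click 1 (1,2) count=4: revealed 1 new [(1,2)] -> total=1
Click 2 (0,3) count=3: revealed 1 new [(0,3)] -> total=2
Click 3 (4,0) count=0: revealed 6 new [(2,0) (2,1) (3,0) (3,1) (4,0) (4,1)] -> total=8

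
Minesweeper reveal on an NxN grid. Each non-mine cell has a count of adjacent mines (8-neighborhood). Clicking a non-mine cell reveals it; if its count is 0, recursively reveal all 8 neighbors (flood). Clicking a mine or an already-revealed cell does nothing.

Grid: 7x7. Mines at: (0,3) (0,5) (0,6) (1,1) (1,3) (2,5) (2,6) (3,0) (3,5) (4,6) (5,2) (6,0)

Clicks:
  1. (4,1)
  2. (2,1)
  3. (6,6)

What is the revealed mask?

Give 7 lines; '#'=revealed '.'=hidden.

Click 1 (4,1) count=2: revealed 1 new [(4,1)] -> total=1
Click 2 (2,1) count=2: revealed 1 new [(2,1)] -> total=2
Click 3 (6,6) count=0: revealed 11 new [(4,3) (4,4) (4,5) (5,3) (5,4) (5,5) (5,6) (6,3) (6,4) (6,5) (6,6)] -> total=13

Answer: .......
.......
.#.....
.......
.#.###.
...####
...####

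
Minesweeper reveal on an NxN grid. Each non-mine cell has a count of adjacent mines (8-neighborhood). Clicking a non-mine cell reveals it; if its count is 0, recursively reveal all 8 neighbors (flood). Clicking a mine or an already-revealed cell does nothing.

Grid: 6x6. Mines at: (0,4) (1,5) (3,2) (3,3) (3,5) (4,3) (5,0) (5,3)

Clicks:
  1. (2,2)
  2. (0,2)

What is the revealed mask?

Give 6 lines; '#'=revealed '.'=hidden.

Answer: ####..
####..
####..
##....
##....
......

Derivation:
Click 1 (2,2) count=2: revealed 1 new [(2,2)] -> total=1
Click 2 (0,2) count=0: revealed 15 new [(0,0) (0,1) (0,2) (0,3) (1,0) (1,1) (1,2) (1,3) (2,0) (2,1) (2,3) (3,0) (3,1) (4,0) (4,1)] -> total=16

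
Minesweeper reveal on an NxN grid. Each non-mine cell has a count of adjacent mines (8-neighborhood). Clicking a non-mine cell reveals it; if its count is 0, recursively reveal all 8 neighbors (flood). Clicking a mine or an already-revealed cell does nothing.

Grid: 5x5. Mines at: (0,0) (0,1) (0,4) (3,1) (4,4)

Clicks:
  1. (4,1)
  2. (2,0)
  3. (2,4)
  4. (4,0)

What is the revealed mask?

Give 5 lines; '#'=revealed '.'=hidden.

Answer: .....
..###
#.###
..###
##...

Derivation:
Click 1 (4,1) count=1: revealed 1 new [(4,1)] -> total=1
Click 2 (2,0) count=1: revealed 1 new [(2,0)] -> total=2
Click 3 (2,4) count=0: revealed 9 new [(1,2) (1,3) (1,4) (2,2) (2,3) (2,4) (3,2) (3,3) (3,4)] -> total=11
Click 4 (4,0) count=1: revealed 1 new [(4,0)] -> total=12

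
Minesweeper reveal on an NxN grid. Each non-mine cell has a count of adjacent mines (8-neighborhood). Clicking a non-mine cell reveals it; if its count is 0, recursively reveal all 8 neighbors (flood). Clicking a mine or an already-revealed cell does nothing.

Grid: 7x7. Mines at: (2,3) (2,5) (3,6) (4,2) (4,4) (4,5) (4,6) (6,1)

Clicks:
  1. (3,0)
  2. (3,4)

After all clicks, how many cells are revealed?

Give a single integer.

Click 1 (3,0) count=0: revealed 24 new [(0,0) (0,1) (0,2) (0,3) (0,4) (0,5) (0,6) (1,0) (1,1) (1,2) (1,3) (1,4) (1,5) (1,6) (2,0) (2,1) (2,2) (3,0) (3,1) (3,2) (4,0) (4,1) (5,0) (5,1)] -> total=24
Click 2 (3,4) count=4: revealed 1 new [(3,4)] -> total=25

Answer: 25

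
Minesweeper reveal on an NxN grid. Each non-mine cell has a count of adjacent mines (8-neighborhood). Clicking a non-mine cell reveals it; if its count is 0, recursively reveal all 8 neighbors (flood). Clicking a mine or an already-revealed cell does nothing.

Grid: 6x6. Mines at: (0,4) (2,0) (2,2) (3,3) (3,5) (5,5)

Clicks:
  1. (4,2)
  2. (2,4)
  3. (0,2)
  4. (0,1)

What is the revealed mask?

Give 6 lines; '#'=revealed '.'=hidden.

Click 1 (4,2) count=1: revealed 1 new [(4,2)] -> total=1
Click 2 (2,4) count=2: revealed 1 new [(2,4)] -> total=2
Click 3 (0,2) count=0: revealed 8 new [(0,0) (0,1) (0,2) (0,3) (1,0) (1,1) (1,2) (1,3)] -> total=10
Click 4 (0,1) count=0: revealed 0 new [(none)] -> total=10

Answer: ####..
####..
....#.
......
..#...
......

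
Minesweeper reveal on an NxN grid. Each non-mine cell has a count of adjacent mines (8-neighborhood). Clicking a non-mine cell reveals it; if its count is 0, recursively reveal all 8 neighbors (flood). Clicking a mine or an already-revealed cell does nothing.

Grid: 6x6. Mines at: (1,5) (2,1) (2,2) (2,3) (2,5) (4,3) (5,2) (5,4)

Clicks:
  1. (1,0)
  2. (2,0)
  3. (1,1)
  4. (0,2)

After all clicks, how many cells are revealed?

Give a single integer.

Answer: 11

Derivation:
Click 1 (1,0) count=1: revealed 1 new [(1,0)] -> total=1
Click 2 (2,0) count=1: revealed 1 new [(2,0)] -> total=2
Click 3 (1,1) count=2: revealed 1 new [(1,1)] -> total=3
Click 4 (0,2) count=0: revealed 8 new [(0,0) (0,1) (0,2) (0,3) (0,4) (1,2) (1,3) (1,4)] -> total=11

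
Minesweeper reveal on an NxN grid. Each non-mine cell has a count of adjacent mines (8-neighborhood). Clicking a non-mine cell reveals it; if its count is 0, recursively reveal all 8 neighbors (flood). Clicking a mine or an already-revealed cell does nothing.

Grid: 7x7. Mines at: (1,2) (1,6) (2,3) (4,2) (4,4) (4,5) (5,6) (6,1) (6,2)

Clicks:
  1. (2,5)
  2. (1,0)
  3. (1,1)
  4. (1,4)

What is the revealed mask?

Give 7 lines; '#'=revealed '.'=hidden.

Click 1 (2,5) count=1: revealed 1 new [(2,5)] -> total=1
Click 2 (1,0) count=0: revealed 12 new [(0,0) (0,1) (1,0) (1,1) (2,0) (2,1) (3,0) (3,1) (4,0) (4,1) (5,0) (5,1)] -> total=13
Click 3 (1,1) count=1: revealed 0 new [(none)] -> total=13
Click 4 (1,4) count=1: revealed 1 new [(1,4)] -> total=14

Answer: ##.....
##..#..
##...#.
##.....
##.....
##.....
.......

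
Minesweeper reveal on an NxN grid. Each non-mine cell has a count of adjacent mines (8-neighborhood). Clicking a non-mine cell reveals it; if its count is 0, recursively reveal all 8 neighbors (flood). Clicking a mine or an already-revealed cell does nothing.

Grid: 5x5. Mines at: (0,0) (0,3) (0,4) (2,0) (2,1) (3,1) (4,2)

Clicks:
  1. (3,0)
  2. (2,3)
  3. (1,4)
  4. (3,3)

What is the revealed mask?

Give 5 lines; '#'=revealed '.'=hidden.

Click 1 (3,0) count=3: revealed 1 new [(3,0)] -> total=1
Click 2 (2,3) count=0: revealed 11 new [(1,2) (1,3) (1,4) (2,2) (2,3) (2,4) (3,2) (3,3) (3,4) (4,3) (4,4)] -> total=12
Click 3 (1,4) count=2: revealed 0 new [(none)] -> total=12
Click 4 (3,3) count=1: revealed 0 new [(none)] -> total=12

Answer: .....
..###
..###
#.###
...##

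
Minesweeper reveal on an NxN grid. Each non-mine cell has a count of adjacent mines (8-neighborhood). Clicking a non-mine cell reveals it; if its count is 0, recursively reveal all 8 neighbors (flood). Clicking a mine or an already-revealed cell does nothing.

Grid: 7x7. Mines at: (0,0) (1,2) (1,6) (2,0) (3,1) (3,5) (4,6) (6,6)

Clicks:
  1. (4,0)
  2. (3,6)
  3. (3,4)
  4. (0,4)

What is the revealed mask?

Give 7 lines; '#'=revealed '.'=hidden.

Click 1 (4,0) count=1: revealed 1 new [(4,0)] -> total=1
Click 2 (3,6) count=2: revealed 1 new [(3,6)] -> total=2
Click 3 (3,4) count=1: revealed 1 new [(3,4)] -> total=3
Click 4 (0,4) count=0: revealed 9 new [(0,3) (0,4) (0,5) (1,3) (1,4) (1,5) (2,3) (2,4) (2,5)] -> total=12

Answer: ...###.
...###.
...###.
....#.#
#......
.......
.......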